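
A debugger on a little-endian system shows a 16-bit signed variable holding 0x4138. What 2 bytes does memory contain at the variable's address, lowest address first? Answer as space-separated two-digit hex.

Split into bytes (most-significant first): 41 38.
In little-endian order the low byte comes first in memory.
So at ascending addresses the bytes are 38 41.

38 41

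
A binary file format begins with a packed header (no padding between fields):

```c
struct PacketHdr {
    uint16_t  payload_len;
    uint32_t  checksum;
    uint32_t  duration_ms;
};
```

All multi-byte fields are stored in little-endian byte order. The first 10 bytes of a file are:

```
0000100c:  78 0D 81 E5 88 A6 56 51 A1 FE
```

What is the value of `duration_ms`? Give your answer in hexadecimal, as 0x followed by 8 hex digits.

0xFEA15156

`duration_ms` follows `payload_len` (2 B), `checksum` (4 B), so it starts at offset 2 + 4 = 6 and occupies 4 bytes.
Bytes at offsets 6..9: 56 51 A1 FE.
Little-endian: lowest address holds the least-significant byte.
Reassemble most-significant byte first: FE A1 51 56 → 0xFEA15156.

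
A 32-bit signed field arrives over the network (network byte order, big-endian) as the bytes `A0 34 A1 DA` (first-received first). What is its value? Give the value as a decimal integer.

Big-endian: lowest address holds the most-significant byte.
The bytes are already most-significant first: 0xA034A1DA.
Top bit is set, so as a signed 32-bit value this is 0xA034A1DA − 2^32 = -1607163430.

-1607163430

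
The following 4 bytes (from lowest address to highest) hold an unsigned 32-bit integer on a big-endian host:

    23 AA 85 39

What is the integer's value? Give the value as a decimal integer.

Big-endian: lowest address holds the most-significant byte.
The bytes are already most-significant first: 0x23AA8539.
0x23AA8539 = 598377785.

598377785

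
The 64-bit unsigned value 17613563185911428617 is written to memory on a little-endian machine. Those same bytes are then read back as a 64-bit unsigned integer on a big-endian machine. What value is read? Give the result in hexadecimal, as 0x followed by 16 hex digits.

17613563185911428617 in 64-bit hexadecimal is 0xF46FF2659D25F609.
Stored little-endian, the bytes at ascending addresses are 09 F6 25 9D 65 F2 6F F4.
Read back as big-endian, the last byte is least significant, giving 0x09F6259D65F26FF4.

0x09F6259D65F26FF4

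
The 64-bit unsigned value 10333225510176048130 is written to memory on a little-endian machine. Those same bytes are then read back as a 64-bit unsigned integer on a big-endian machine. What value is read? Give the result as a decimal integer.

10333225510176048130 in 64-bit hexadecimal is 0x8F66FDDA8E0C4402.
Stored little-endian, the bytes at ascending addresses are 02 44 0C 8E DA FD 66 8F.
Read back as big-endian, the last byte is least significant, giving 0x02440C8EDAFD668F.
0x02440C8EDAFD668F = 163269294191109775.

163269294191109775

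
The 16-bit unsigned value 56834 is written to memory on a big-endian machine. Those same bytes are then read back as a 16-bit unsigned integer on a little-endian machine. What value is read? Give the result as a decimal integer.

56834 in 16-bit hexadecimal is 0xDE02.
Stored big-endian, the bytes at ascending addresses are DE 02.
Read back as little-endian, the first byte is least significant, giving 0x02DE.
0x02DE = 734.

734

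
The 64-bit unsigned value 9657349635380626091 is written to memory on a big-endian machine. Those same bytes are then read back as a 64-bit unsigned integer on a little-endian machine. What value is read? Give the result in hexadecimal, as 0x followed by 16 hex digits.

9657349635380626091 in 64-bit hexadecimal is 0x8605CC53989C42AB.
Stored big-endian, the bytes at ascending addresses are 86 05 CC 53 98 9C 42 AB.
Read back as little-endian, the first byte is least significant, giving 0xAB429C9853CC0586.

0xAB429C9853CC0586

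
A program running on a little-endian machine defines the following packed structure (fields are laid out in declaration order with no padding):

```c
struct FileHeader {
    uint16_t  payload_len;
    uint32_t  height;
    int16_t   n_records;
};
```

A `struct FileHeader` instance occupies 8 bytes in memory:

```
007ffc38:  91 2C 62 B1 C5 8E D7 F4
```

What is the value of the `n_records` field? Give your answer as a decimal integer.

`n_records` follows `payload_len` (2 B), `height` (4 B), so it starts at offset 2 + 4 = 6 and occupies 2 bytes.
Bytes at offsets 6..7: D7 F4.
Little-endian: lowest address holds the least-significant byte.
Reassemble most-significant byte first: F4 D7 → 0xF4D7.
Top bit is set, so as a signed 16-bit value this is 0xF4D7 − 2^16 = -2857.

-2857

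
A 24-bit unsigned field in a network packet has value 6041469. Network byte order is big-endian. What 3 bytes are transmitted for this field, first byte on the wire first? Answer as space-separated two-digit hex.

5C 2F 7D

6041469 in hexadecimal, padded to 24 bits, is 0x5C2F7D.
Split into bytes (most-significant first): 5C 2F 7D.
Big-endian: lowest address holds the most-significant byte.
So the memory order matches the most-significant-first order: 5C 2F 7D.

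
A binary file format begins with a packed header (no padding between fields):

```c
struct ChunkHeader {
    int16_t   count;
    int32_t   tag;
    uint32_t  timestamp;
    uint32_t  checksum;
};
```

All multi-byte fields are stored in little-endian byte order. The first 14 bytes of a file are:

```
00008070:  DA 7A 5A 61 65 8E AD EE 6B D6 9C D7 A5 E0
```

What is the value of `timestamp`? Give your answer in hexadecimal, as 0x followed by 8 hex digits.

0xD66BEEAD

`timestamp` follows `count` (2 B), `tag` (4 B), so it starts at offset 2 + 4 = 6 and occupies 4 bytes.
Bytes at offsets 6..9: AD EE 6B D6.
Little-endian: lowest address holds the least-significant byte.
Reassemble most-significant byte first: D6 6B EE AD → 0xD66BEEAD.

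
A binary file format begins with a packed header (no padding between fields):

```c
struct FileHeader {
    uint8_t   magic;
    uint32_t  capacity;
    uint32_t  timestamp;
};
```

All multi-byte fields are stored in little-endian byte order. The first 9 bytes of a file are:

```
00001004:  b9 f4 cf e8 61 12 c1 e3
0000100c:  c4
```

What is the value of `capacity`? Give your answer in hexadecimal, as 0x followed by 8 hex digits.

0x61E8CFF4

`capacity` follows `magic` (1 byte), so it starts at byte offset 1 and occupies 4 bytes.
Bytes at offsets 1..4: F4 CF E8 61.
In little-endian order the low byte comes first in memory.
Reassemble most-significant byte first: 61 E8 CF F4 → 0x61E8CFF4.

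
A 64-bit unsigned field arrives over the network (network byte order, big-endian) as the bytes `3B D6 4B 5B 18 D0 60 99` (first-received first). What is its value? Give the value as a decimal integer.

4311716547884245145

Big-endian: lowest address holds the most-significant byte.
The bytes are already most-significant first: 0x3BD64B5B18D06099.
0x3BD64B5B18D06099 = 4311716547884245145.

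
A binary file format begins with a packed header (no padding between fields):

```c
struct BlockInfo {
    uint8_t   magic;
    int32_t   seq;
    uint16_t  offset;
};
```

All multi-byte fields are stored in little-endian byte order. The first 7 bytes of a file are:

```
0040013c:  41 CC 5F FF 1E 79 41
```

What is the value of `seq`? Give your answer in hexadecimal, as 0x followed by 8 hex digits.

0x1EFF5FCC

`seq` follows `magic` (1 byte), so it starts at byte offset 1 and occupies 4 bytes.
Bytes at offsets 1..4: CC 5F FF 1E.
In little-endian order the low byte comes first in memory.
Reassemble most-significant byte first: 1E FF 5F CC → 0x1EFF5FCC.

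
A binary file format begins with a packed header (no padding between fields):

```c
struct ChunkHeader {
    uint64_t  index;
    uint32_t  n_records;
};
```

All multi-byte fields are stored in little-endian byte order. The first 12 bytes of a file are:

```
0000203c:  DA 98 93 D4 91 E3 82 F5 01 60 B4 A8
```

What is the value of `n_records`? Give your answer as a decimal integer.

2830393345

`n_records` follows `index` (8 bytes), so it starts at byte offset 8 and occupies 4 bytes.
Bytes at offsets 8..11: 01 60 B4 A8.
Little-endian stores the least-significant byte at the lowest address.
Reassemble most-significant byte first: A8 B4 60 01 → 0xA8B46001.
0xA8B46001 = 2830393345.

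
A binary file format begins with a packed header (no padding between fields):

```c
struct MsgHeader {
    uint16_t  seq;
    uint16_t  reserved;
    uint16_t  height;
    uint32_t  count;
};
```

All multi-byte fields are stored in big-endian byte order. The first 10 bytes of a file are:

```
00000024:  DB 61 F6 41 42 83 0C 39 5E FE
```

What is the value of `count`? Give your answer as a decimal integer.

`count` follows `seq` (2 B), `reserved` (2 B), `height` (2 B), so it starts at offset 2 + 2 + 2 = 6 and occupies 4 bytes.
Bytes at offsets 6..9: 0C 39 5E FE.
Big-endian stores the most-significant byte at the lowest address.
The bytes are already most-significant first: 0x0C395EFE.
0x0C395EFE = 205086462.

205086462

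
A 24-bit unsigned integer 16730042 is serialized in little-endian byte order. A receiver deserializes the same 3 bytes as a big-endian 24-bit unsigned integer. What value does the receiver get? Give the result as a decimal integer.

16730042 in 24-bit hexadecimal is 0xFF47BA.
Stored little-endian, the bytes at ascending addresses are BA 47 FF.
Read back as big-endian, the last byte is least significant, giving 0xBA47FF.
0xBA47FF = 12208127.

12208127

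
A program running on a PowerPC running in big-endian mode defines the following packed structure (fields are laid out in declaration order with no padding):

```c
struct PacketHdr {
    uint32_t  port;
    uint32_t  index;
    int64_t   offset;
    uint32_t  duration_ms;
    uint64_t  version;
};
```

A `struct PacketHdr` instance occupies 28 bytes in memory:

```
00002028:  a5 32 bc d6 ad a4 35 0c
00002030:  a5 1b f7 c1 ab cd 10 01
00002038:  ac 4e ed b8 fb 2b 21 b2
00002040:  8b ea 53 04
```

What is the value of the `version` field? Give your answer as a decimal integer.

`version` follows `port` (4 B), `index` (4 B), `offset` (8 B), `duration_ms` (4 B), so it starts at offset 4 + 4 + 8 + 4 = 20 and occupies 8 bytes.
Bytes at offsets 20..27: FB 2B 21 B2 8B EA 53 04.
Big-endian stores the most-significant byte at the lowest address.
The bytes are already most-significant first: 0xFB2B21B28BEA5304.
0xFB2B21B28BEA5304 = 18098596578253755140.

18098596578253755140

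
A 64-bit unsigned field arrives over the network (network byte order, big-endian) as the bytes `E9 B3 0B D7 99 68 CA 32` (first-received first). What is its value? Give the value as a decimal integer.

16839816452288072242

Big-endian: lowest address holds the most-significant byte.
The bytes are already most-significant first: 0xE9B30BD79968CA32.
0xE9B30BD79968CA32 = 16839816452288072242.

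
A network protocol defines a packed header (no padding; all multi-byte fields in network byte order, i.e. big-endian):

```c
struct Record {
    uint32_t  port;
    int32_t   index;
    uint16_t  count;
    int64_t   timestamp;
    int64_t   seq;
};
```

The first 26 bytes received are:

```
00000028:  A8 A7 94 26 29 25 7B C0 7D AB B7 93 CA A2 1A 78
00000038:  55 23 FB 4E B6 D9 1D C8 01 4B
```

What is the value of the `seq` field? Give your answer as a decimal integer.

-338131878382403253

`seq` follows `port` (4 B), `index` (4 B), `count` (2 B), `timestamp` (8 B), so it starts at offset 4 + 4 + 2 + 8 = 18 and occupies 8 bytes.
Bytes at offsets 18..25: FB 4E B6 D9 1D C8 01 4B.
Big-endian stores the most-significant byte at the lowest address.
The bytes are already most-significant first: 0xFB4EB6D91DC8014B.
Top bit is set, so as a signed 64-bit value this is 0xFB4EB6D91DC8014B − 2^64 = -338131878382403253.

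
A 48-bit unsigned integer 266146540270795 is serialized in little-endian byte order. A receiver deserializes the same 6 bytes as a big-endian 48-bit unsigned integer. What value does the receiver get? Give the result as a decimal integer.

223978200305650

266146540270795 in 48-bit hexadecimal is 0xF20F11FDB4CB.
Stored little-endian, the bytes at ascending addresses are CB B4 FD 11 0F F2.
Read back as big-endian, the last byte is least significant, giving 0xCBB4FD110FF2.
0xCBB4FD110FF2 = 223978200305650.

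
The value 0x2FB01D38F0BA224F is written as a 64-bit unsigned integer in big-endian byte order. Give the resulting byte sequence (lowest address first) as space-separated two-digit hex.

2F B0 1D 38 F0 BA 22 4F

Split into bytes (most-significant first): 2F B0 1D 38 F0 BA 22 4F.
Big-endian: lowest address holds the most-significant byte.
So the memory order matches the most-significant-first order: 2F B0 1D 38 F0 BA 22 4F.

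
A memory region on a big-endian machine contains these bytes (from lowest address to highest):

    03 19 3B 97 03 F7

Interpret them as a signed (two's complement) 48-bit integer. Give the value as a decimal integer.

In big-endian order the high byte comes first in memory.
The bytes are already most-significant first: 0x03193B9703F7.
0x03193B9703F7 = 3406908818423.

3406908818423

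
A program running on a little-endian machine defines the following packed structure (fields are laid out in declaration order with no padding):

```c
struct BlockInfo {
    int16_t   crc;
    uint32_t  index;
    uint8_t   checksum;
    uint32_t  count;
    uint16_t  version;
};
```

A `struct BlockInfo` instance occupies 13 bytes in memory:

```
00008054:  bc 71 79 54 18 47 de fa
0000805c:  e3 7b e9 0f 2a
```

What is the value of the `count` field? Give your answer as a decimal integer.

`count` follows `crc` (2 B), `index` (4 B), `checksum` (1 B), so it starts at offset 2 + 4 + 1 = 7 and occupies 4 bytes.
Bytes at offsets 7..10: FA E3 7B E9.
Little-endian: lowest address holds the least-significant byte.
Reassemble most-significant byte first: E9 7B E3 FA → 0xE97BE3FA.
0xE97BE3FA = 3917210618.

3917210618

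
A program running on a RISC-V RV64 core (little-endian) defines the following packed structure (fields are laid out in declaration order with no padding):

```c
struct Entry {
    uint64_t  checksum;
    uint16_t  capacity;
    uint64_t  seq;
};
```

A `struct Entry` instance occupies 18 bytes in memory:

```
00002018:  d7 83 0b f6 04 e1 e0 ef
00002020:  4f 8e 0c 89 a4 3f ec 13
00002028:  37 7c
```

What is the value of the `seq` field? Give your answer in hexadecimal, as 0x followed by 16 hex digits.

0x7C3713EC3FA4890C

`seq` follows `checksum` (8 B), `capacity` (2 B), so it starts at offset 8 + 2 = 10 and occupies 8 bytes.
Bytes at offsets 10..17: 0C 89 A4 3F EC 13 37 7C.
Little-endian stores the least-significant byte at the lowest address.
Reassemble most-significant byte first: 7C 37 13 EC 3F A4 89 0C → 0x7C3713EC3FA4890C.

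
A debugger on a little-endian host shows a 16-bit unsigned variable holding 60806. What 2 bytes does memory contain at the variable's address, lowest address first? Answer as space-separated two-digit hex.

86 ED

60806 in hexadecimal, padded to 16 bits, is 0xED86.
Split into bytes (most-significant first): ED 86.
In little-endian order the low byte comes first in memory.
So at ascending addresses the bytes are 86 ED.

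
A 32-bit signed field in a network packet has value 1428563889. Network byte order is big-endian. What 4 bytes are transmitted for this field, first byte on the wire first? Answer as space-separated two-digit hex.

1428563889 in hexadecimal, padded to 32 bits, is 0x552627B1.
Split into bytes (most-significant first): 55 26 27 B1.
Big-endian: lowest address holds the most-significant byte.
So the memory order matches the most-significant-first order: 55 26 27 B1.

55 26 27 B1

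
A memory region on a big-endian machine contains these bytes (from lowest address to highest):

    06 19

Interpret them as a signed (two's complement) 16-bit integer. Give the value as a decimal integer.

1561

Big-endian stores the most-significant byte at the lowest address.
The bytes are already most-significant first: 0x0619.
0x0619 = 1561.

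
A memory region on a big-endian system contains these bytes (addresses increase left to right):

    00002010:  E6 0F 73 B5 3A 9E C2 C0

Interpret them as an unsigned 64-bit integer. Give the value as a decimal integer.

16577595975583843008

In big-endian order the high byte comes first in memory.
The bytes are already most-significant first: 0xE60F73B53A9EC2C0.
0xE60F73B53A9EC2C0 = 16577595975583843008.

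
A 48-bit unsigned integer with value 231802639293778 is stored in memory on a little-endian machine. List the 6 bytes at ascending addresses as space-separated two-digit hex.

52 1D F9 C1 D2 D2

231802639293778 in hexadecimal, padded to 48 bits, is 0xD2D2C1F91D52.
Split into bytes (most-significant first): D2 D2 C1 F9 1D 52.
Little-endian stores the least-significant byte at the lowest address.
So at ascending addresses the bytes are 52 1D F9 C1 D2 D2.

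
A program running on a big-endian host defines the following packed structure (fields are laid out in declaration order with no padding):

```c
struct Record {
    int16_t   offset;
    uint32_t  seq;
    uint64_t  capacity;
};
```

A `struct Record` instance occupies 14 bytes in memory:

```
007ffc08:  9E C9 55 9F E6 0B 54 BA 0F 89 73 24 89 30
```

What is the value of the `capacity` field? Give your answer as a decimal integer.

`capacity` follows `offset` (2 B), `seq` (4 B), so it starts at offset 2 + 4 = 6 and occupies 8 bytes.
Bytes at offsets 6..13: 54 BA 0F 89 73 24 89 30.
Big-endian: lowest address holds the most-significant byte.
The bytes are already most-significant first: 0x54BA0F8973248930.
0x54BA0F8973248930 = 6105209327870839088.

6105209327870839088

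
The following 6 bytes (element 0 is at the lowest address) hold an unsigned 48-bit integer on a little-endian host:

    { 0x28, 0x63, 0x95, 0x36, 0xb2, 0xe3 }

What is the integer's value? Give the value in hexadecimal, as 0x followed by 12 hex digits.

0xE3B236956328

Little-endian stores the least-significant byte at the lowest address.
Reassemble most-significant byte first: E3 B2 36 95 63 28 → 0xE3B236956328.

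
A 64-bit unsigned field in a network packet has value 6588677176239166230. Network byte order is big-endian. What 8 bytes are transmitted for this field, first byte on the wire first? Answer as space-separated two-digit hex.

6588677176239166230 in hexadecimal, padded to 64 bits, is 0x5B6FAEFBC5759316.
Split into bytes (most-significant first): 5B 6F AE FB C5 75 93 16.
Big-endian stores the most-significant byte at the lowest address.
So the memory order matches the most-significant-first order: 5B 6F AE FB C5 75 93 16.

5B 6F AE FB C5 75 93 16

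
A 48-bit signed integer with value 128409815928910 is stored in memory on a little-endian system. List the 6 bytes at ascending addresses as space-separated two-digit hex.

4E D0 76 BD C9 74

128409815928910 in hexadecimal, padded to 48 bits, is 0x74C9BD76D04E.
Split into bytes (most-significant first): 74 C9 BD 76 D0 4E.
In little-endian order the low byte comes first in memory.
So at ascending addresses the bytes are 4E D0 76 BD C9 74.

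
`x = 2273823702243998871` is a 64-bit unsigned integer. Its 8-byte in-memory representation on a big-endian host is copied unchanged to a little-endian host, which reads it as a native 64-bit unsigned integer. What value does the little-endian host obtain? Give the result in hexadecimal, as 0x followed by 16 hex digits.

0x97FC1D269C3E8E1F

2273823702243998871 in 64-bit hexadecimal is 0x1F8E3E9C261DFC97.
Stored big-endian, the bytes at ascending addresses are 1F 8E 3E 9C 26 1D FC 97.
Read back as little-endian, the first byte is least significant, giving 0x97FC1D269C3E8E1F.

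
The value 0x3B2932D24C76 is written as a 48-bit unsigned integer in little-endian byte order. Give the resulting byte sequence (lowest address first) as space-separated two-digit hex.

76 4C D2 32 29 3B

Split into bytes (most-significant first): 3B 29 32 D2 4C 76.
Little-endian: lowest address holds the least-significant byte.
So at ascending addresses the bytes are 76 4C D2 32 29 3B.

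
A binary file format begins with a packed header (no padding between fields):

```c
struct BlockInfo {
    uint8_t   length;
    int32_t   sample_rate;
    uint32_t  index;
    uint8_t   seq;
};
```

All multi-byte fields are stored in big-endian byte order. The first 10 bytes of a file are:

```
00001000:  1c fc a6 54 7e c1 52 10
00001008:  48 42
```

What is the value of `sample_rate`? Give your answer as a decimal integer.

-56208258

`sample_rate` follows `length` (1 byte), so it starts at byte offset 1 and occupies 4 bytes.
Bytes at offsets 1..4: FC A6 54 7E.
In big-endian order the high byte comes first in memory.
The bytes are already most-significant first: 0xFCA6547E.
Top bit is set, so as a signed 32-bit value this is 0xFCA6547E − 2^32 = -56208258.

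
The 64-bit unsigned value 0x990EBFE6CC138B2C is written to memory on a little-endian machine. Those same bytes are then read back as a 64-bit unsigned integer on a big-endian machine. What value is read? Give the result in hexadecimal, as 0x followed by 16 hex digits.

Stored little-endian, the bytes at ascending addresses are 2C 8B 13 CC E6 BF 0E 99.
Read back as big-endian, the last byte is least significant, giving 0x2C8B13CCE6BF0E99.

0x2C8B13CCE6BF0E99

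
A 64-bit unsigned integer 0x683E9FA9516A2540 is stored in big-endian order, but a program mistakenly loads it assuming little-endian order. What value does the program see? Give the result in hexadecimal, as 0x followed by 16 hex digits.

0x40256A51A99F3E68

Stored big-endian, the bytes at ascending addresses are 68 3E 9F A9 51 6A 25 40.
Read back as little-endian, the first byte is least significant, giving 0x40256A51A99F3E68.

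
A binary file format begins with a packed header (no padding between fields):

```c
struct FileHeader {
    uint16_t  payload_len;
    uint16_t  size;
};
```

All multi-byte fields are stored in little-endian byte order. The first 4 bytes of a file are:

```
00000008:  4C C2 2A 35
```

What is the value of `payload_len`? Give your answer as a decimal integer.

49740

`payload_len` is the first field, at byte offset 0, occupying 2 bytes.
Bytes at offsets 0..1: 4C C2.
In little-endian order the low byte comes first in memory.
Reassemble most-significant byte first: C2 4C → 0xC24C.
0xC24C = 49740.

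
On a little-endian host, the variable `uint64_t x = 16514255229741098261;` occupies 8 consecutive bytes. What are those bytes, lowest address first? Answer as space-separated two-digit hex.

16514255229741098261 in hexadecimal, padded to 64 bits, is 0xE52E6BA29ADAE515.
Split into bytes (most-significant first): E5 2E 6B A2 9A DA E5 15.
Little-endian: lowest address holds the least-significant byte.
So at ascending addresses the bytes are 15 E5 DA 9A A2 6B 2E E5.

15 E5 DA 9A A2 6B 2E E5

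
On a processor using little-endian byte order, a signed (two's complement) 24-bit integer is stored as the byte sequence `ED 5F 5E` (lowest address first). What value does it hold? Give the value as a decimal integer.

In little-endian order the low byte comes first in memory.
Reassemble most-significant byte first: 5E 5F ED → 0x5E5FED.
0x5E5FED = 6184941.

6184941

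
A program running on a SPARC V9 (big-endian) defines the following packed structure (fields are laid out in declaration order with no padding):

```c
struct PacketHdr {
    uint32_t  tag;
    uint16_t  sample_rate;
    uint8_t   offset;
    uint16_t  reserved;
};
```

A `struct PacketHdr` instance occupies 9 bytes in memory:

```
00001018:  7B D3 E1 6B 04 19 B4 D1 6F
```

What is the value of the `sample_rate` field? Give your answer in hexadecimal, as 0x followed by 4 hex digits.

`sample_rate` follows `tag` (4 bytes), so it starts at byte offset 4 and occupies 2 bytes.
Bytes at offsets 4..5: 04 19.
Big-endian stores the most-significant byte at the lowest address.
The bytes are already most-significant first: 0x0419.

0x0419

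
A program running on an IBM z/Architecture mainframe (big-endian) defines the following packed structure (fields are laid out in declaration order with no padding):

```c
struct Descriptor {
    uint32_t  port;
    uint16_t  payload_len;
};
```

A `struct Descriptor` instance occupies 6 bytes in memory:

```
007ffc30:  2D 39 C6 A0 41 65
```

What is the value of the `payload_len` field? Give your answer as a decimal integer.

`payload_len` follows `port` (4 bytes), so it starts at byte offset 4 and occupies 2 bytes.
Bytes at offsets 4..5: 41 65.
In big-endian order the high byte comes first in memory.
The bytes are already most-significant first: 0x4165.
0x4165 = 16741.

16741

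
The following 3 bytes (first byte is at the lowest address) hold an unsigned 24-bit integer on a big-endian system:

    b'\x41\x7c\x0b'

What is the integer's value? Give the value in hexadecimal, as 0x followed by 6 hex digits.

In big-endian order the high byte comes first in memory.
The bytes are already most-significant first: 0x417C0B.

0x417C0B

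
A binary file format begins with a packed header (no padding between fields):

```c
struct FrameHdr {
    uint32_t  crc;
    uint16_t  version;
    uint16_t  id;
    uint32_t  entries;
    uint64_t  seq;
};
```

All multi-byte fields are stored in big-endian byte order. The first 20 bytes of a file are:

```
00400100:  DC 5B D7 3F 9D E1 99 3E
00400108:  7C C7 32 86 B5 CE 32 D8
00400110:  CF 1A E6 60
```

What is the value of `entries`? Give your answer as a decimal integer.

2093429382

`entries` follows `crc` (4 B), `version` (2 B), `id` (2 B), so it starts at offset 4 + 2 + 2 = 8 and occupies 4 bytes.
Bytes at offsets 8..11: 7C C7 32 86.
Big-endian stores the most-significant byte at the lowest address.
The bytes are already most-significant first: 0x7CC73286.
0x7CC73286 = 2093429382.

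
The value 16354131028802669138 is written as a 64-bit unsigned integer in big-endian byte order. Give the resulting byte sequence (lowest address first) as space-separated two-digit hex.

16354131028802669138 in hexadecimal, padded to 64 bits, is 0xE2F58B85D5FA0A52.
Split into bytes (most-significant first): E2 F5 8B 85 D5 FA 0A 52.
Big-endian stores the most-significant byte at the lowest address.
So the memory order matches the most-significant-first order: E2 F5 8B 85 D5 FA 0A 52.

E2 F5 8B 85 D5 FA 0A 52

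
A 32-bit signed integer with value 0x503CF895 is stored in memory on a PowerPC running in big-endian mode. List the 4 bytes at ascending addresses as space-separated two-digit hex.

Split into bytes (most-significant first): 50 3C F8 95.
In big-endian order the high byte comes first in memory.
So the memory order matches the most-significant-first order: 50 3C F8 95.

50 3C F8 95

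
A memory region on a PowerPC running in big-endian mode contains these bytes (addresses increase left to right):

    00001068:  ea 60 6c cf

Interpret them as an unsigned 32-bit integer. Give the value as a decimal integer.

3932187855

Big-endian: lowest address holds the most-significant byte.
The bytes are already most-significant first: 0xEA606CCF.
0xEA606CCF = 3932187855.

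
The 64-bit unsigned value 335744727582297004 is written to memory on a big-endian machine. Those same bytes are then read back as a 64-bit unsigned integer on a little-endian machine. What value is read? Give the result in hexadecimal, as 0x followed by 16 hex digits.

335744727582297004 in 64-bit hexadecimal is 0x04A8CE0D06C0CBAC.
Stored big-endian, the bytes at ascending addresses are 04 A8 CE 0D 06 C0 CB AC.
Read back as little-endian, the first byte is least significant, giving 0xACCBC0060DCEA804.

0xACCBC0060DCEA804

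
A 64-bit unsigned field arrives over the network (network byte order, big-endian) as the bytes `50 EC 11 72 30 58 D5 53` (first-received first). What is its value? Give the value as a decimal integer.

Big-endian stores the most-significant byte at the lowest address.
The bytes are already most-significant first: 0x50EC11723058D553.
0x50EC11723058D553 = 5831054799673021779.

5831054799673021779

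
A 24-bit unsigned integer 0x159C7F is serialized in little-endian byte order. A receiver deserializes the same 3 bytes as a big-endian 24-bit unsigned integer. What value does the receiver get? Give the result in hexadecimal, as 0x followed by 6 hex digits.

Stored little-endian, the bytes at ascending addresses are 7F 9C 15.
Read back as big-endian, the last byte is least significant, giving 0x7F9C15.

0x7F9C15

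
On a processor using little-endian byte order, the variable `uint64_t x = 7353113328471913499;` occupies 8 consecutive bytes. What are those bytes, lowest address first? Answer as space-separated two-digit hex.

1B 34 C2 20 9D 81 0B 66

7353113328471913499 in hexadecimal, padded to 64 bits, is 0x660B819D20C2341B.
Split into bytes (most-significant first): 66 0B 81 9D 20 C2 34 1B.
Little-endian stores the least-significant byte at the lowest address.
So at ascending addresses the bytes are 1B 34 C2 20 9D 81 0B 66.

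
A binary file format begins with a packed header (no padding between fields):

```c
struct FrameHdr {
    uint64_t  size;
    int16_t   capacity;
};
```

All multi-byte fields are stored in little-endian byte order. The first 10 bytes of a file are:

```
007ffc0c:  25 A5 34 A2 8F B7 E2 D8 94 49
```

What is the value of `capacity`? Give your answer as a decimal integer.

`capacity` follows `size` (8 bytes), so it starts at byte offset 8 and occupies 2 bytes.
Bytes at offsets 8..9: 94 49.
Little-endian stores the least-significant byte at the lowest address.
Reassemble most-significant byte first: 49 94 → 0x4994.
0x4994 = 18836.

18836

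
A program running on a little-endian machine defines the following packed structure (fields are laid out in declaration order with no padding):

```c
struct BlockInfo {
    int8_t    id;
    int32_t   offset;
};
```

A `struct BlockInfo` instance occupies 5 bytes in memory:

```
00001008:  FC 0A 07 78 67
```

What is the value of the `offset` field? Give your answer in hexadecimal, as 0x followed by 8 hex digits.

`offset` follows `id` (1 byte), so it starts at byte offset 1 and occupies 4 bytes.
Bytes at offsets 1..4: 0A 07 78 67.
Little-endian stores the least-significant byte at the lowest address.
Reassemble most-significant byte first: 67 78 07 0A → 0x6778070A.

0x6778070A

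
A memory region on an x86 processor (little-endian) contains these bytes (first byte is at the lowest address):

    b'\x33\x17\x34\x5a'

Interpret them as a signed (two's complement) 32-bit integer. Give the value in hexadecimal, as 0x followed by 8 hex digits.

0x5A341733

In little-endian order the low byte comes first in memory.
Reassemble most-significant byte first: 5A 34 17 33 → 0x5A341733.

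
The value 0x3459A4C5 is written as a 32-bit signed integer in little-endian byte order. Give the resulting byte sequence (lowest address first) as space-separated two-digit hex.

Split into bytes (most-significant first): 34 59 A4 C5.
In little-endian order the low byte comes first in memory.
So at ascending addresses the bytes are C5 A4 59 34.

C5 A4 59 34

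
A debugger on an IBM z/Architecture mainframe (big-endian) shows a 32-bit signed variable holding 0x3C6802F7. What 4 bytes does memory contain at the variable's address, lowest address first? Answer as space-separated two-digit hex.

Split into bytes (most-significant first): 3C 68 02 F7.
Big-endian: lowest address holds the most-significant byte.
So the memory order matches the most-significant-first order: 3C 68 02 F7.

3C 68 02 F7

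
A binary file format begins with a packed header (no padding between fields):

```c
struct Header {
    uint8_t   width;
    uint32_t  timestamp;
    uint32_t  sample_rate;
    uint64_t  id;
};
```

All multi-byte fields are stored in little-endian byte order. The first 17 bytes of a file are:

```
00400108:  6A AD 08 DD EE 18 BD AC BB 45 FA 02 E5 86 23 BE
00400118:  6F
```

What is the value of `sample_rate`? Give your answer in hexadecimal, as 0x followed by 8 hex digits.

0xBBACBD18

`sample_rate` follows `width` (1 B), `timestamp` (4 B), so it starts at offset 1 + 4 = 5 and occupies 4 bytes.
Bytes at offsets 5..8: 18 BD AC BB.
Little-endian stores the least-significant byte at the lowest address.
Reassemble most-significant byte first: BB AC BD 18 → 0xBBACBD18.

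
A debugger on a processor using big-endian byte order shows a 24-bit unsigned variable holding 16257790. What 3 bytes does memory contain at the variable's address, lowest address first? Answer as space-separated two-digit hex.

F8 12 FE

16257790 in hexadecimal, padded to 24 bits, is 0xF812FE.
Split into bytes (most-significant first): F8 12 FE.
Big-endian stores the most-significant byte at the lowest address.
So the memory order matches the most-significant-first order: F8 12 FE.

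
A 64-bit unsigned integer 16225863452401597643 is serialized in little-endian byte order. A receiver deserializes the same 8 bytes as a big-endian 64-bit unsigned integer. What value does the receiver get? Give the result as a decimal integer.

14698732645909016033

16225863452401597643 in 64-bit hexadecimal is 0xE12DD8D77663FCCB.
Stored little-endian, the bytes at ascending addresses are CB FC 63 76 D7 D8 2D E1.
Read back as big-endian, the last byte is least significant, giving 0xCBFC6376D7D82DE1.
0xCBFC6376D7D82DE1 = 14698732645909016033.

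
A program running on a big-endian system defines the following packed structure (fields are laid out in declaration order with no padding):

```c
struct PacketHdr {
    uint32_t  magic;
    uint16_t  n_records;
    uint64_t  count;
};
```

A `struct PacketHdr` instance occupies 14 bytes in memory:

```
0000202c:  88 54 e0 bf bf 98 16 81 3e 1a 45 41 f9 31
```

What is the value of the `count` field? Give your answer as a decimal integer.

`count` follows `magic` (4 B), `n_records` (2 B), so it starts at offset 4 + 2 = 6 and occupies 8 bytes.
Bytes at offsets 6..13: 16 81 3E 1A 45 41 F9 31.
Big-endian stores the most-significant byte at the lowest address.
The bytes are already most-significant first: 0x16813E1A4541F931.
0x16813E1A4541F931 = 1621645623382112561.

1621645623382112561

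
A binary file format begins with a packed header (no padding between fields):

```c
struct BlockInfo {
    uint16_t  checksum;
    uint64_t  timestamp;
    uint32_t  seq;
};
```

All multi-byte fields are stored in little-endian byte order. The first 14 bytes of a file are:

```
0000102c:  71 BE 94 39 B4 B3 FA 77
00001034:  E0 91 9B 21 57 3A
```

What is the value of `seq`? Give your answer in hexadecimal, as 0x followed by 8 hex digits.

`seq` follows `checksum` (2 B), `timestamp` (8 B), so it starts at offset 2 + 8 = 10 and occupies 4 bytes.
Bytes at offsets 10..13: 9B 21 57 3A.
In little-endian order the low byte comes first in memory.
Reassemble most-significant byte first: 3A 57 21 9B → 0x3A57219B.

0x3A57219B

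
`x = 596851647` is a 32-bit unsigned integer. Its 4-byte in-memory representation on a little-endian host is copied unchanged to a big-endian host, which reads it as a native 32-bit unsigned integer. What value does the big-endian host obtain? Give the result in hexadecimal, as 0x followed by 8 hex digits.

596851647 in 32-bit hexadecimal is 0x23933BBF.
Stored little-endian, the bytes at ascending addresses are BF 3B 93 23.
Read back as big-endian, the last byte is least significant, giving 0xBF3B9323.

0xBF3B9323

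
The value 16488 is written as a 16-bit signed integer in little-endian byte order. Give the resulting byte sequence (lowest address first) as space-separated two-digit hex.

68 40

16488 in hexadecimal, padded to 16 bits, is 0x4068.
Split into bytes (most-significant first): 40 68.
In little-endian order the low byte comes first in memory.
So at ascending addresses the bytes are 68 40.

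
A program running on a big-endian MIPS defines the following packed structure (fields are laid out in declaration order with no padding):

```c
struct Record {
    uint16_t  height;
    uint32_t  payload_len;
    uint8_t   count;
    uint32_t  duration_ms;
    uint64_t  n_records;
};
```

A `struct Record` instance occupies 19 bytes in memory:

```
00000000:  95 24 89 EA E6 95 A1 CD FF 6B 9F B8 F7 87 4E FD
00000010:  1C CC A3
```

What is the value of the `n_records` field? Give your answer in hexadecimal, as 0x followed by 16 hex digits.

0xB8F7874EFD1CCCA3

`n_records` follows `height` (2 B), `payload_len` (4 B), `count` (1 B), `duration_ms` (4 B), so it starts at offset 2 + 4 + 1 + 4 = 11 and occupies 8 bytes.
Bytes at offsets 11..18: B8 F7 87 4E FD 1C CC A3.
In big-endian order the high byte comes first in memory.
The bytes are already most-significant first: 0xB8F7874EFD1CCCA3.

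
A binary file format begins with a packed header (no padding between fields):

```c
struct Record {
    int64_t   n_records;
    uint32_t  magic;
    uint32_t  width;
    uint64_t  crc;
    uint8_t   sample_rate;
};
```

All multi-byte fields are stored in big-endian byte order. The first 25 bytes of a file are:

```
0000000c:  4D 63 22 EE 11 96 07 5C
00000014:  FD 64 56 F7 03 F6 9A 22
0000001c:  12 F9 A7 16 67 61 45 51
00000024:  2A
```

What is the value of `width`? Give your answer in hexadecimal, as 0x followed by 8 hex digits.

0x03F69A22

`width` follows `n_records` (8 B), `magic` (4 B), so it starts at offset 8 + 4 = 12 and occupies 4 bytes.
Bytes at offsets 12..15: 03 F6 9A 22.
Big-endian stores the most-significant byte at the lowest address.
The bytes are already most-significant first: 0x03F69A22.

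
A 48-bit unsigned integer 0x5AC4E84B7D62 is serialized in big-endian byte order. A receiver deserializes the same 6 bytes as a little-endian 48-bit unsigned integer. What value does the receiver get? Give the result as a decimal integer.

Stored big-endian, the bytes at ascending addresses are 5A C4 E8 4B 7D 62.
Read back as little-endian, the first byte is least significant, giving 0x627D4BE8C45A.
0x627D4BE8C45A = 108290283979866.

108290283979866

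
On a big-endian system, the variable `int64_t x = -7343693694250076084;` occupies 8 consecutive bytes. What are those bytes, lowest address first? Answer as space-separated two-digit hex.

9A 15 F5 7E 5E F2 B8 4C

Two's complement of -7343693694250076084 in 64 bits: 7343693694250076084 = 0x65EA0A81A10D47B4; invert → 0x9A15F57E5EF2B84B; add 1 → 0x9A15F57E5EF2B84C.
Split into bytes (most-significant first): 9A 15 F5 7E 5E F2 B8 4C.
In big-endian order the high byte comes first in memory.
So the memory order matches the most-significant-first order: 9A 15 F5 7E 5E F2 B8 4C.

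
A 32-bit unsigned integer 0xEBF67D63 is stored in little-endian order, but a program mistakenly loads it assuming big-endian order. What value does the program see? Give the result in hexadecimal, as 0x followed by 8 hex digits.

0x637DF6EB

Stored little-endian, the bytes at ascending addresses are 63 7D F6 EB.
Read back as big-endian, the last byte is least significant, giving 0x637DF6EB.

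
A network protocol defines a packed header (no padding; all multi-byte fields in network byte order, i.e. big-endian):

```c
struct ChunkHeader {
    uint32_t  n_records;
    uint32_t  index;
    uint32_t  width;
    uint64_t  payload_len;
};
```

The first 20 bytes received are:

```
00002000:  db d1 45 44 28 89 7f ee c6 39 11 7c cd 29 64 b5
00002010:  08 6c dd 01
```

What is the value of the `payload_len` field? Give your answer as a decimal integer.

`payload_len` follows `n_records` (4 B), `index` (4 B), `width` (4 B), so it starts at offset 4 + 4 + 4 = 12 and occupies 8 bytes.
Bytes at offsets 12..19: CD 29 64 B5 08 6C DD 01.
Big-endian stores the most-significant byte at the lowest address.
The bytes are already most-significant first: 0xCD2964B5086CDD01.
0xCD2964B5086CDD01 = 14783457980513574145.

14783457980513574145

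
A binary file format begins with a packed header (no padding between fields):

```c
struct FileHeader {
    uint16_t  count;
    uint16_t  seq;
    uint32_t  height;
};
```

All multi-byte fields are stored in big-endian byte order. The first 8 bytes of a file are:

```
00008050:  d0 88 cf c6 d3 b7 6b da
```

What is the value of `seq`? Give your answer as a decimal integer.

`seq` follows `count` (2 bytes), so it starts at byte offset 2 and occupies 2 bytes.
Bytes at offsets 2..3: CF C6.
Big-endian stores the most-significant byte at the lowest address.
The bytes are already most-significant first: 0xCFC6.
0xCFC6 = 53190.

53190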